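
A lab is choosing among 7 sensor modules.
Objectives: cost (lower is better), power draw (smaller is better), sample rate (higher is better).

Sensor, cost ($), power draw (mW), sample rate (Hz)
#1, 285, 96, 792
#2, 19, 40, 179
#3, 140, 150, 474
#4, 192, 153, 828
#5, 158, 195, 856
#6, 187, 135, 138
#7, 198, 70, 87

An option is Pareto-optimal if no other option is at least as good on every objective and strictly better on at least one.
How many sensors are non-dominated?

#1: not dominated.
#2: not dominated (best cost).
#3: not dominated.
#4: not dominated.
#5: not dominated (best sample rate).
#6: dominated by #2 (cost 19≤187, power draw 40≤135, sample rate 179≥138).
#7: dominated by #2 (cost 19≤198, power draw 40≤70, sample rate 179≥87).
Pareto-optimal: #1, #2, #3, #4, #5 → 5.

5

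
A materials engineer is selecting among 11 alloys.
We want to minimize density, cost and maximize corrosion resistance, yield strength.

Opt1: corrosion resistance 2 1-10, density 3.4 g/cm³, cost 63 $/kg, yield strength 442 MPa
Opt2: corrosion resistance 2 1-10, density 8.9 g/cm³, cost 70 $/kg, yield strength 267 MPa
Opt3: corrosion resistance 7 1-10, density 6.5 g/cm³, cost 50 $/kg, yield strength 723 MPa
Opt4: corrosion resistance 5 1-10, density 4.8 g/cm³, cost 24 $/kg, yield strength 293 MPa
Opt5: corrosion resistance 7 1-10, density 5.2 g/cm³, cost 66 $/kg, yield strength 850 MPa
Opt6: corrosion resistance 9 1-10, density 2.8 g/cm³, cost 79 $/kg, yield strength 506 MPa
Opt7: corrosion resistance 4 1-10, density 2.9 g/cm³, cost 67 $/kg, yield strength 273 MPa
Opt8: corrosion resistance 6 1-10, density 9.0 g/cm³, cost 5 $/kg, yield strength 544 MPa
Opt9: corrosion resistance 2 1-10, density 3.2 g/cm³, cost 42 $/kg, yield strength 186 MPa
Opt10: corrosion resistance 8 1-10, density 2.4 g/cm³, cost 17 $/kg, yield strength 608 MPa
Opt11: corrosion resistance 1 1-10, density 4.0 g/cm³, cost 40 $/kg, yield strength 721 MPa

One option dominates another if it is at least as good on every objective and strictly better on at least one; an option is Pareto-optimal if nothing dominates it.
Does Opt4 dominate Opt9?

Opt4 vs Opt9: Opt4 is worse on density (4.8 vs 3.2), so it does not dominate Opt9.

No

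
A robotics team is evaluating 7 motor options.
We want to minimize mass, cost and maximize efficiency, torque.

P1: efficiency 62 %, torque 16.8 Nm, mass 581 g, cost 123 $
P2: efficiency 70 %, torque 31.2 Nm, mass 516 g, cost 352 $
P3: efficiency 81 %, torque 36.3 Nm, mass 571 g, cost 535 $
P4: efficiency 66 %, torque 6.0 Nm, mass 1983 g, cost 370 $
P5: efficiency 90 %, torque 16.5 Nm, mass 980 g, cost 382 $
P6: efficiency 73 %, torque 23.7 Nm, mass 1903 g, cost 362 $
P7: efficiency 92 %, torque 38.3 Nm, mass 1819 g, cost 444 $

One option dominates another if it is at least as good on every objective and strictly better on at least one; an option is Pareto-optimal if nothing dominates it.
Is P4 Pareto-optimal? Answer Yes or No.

P2 vs P4: efficiency 70≥66, torque 31.2≥6.0, mass 516≤1983, cost 352≤370 — P2 is at least as good on every objective and strictly better on at least one, so P2 dominates P4.

No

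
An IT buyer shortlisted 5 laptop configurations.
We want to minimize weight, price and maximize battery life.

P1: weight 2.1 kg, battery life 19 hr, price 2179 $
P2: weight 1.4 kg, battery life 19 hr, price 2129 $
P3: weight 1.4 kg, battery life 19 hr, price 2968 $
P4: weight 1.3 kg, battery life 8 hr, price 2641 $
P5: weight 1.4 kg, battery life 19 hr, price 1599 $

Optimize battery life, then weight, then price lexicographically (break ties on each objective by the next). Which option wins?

First maximize battery life: best is 19, kept {P1, P2, P3, P5}.
Then minimize weight: best is 1.4, kept {P2, P3, P5}.
Then minimize price: best is 1599, kept {P5}.

P5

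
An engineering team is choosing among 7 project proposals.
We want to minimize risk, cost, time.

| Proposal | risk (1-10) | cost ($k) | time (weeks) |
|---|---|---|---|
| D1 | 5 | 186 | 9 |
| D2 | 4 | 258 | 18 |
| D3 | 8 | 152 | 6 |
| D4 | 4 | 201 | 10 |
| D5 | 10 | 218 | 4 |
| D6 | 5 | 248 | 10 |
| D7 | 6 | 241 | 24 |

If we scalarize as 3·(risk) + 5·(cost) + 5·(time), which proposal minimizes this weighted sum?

D3

D1: 3·5 + 5·186 + 5·9 = 990
D2: 3·4 + 5·258 + 5·18 = 1392
D3: 3·8 + 5·152 + 5·6 = 814
D4: 3·4 + 5·201 + 5·10 = 1067
D5: 3·10 + 5·218 + 5·4 = 1140
D6: 3·5 + 5·248 + 5·10 = 1305
D7: 3·6 + 5·241 + 5·24 = 1343
Lowest: D3 at 814.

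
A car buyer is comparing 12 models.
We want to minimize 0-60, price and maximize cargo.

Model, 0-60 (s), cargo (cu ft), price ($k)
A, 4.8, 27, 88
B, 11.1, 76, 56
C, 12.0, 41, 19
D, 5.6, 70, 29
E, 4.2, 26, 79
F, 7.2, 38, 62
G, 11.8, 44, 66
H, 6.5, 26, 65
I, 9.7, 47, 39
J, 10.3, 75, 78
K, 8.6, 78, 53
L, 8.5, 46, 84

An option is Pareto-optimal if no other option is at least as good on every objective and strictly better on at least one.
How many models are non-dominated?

5

A: not dominated.
B: dominated by K (0-60 8.6≤11.1, cargo 78≥76, price 53≤56).
C: not dominated (best price).
D: not dominated.
E: not dominated (best 0-60).
F: dominated by D (0-60 5.6≤7.2, cargo 70≥38, price 29≤62).
G: dominated by B (0-60 11.1≤11.8, cargo 76≥44, price 56≤66).
H: dominated by D (0-60 5.6≤6.5, cargo 70≥26, price 29≤65).
I: dominated by D (0-60 5.6≤9.7, cargo 70≥47, price 29≤39).
J: dominated by K (0-60 8.6≤10.3, cargo 78≥75, price 53≤78).
K: not dominated (best cargo).
L: dominated by D (0-60 5.6≤8.5, cargo 70≥46, price 29≤84).
Pareto-optimal: A, C, D, E, K → 5.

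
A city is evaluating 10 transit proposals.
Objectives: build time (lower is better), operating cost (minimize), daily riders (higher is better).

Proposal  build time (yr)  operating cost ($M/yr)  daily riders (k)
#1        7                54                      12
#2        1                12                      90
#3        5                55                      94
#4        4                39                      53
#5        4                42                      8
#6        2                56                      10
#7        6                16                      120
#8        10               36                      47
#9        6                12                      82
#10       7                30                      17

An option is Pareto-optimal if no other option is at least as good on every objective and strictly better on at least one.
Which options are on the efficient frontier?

#2, #3, #7

#1: dominated by #2 (build time 1≤7, operating cost 12≤54, daily riders 90≥12).
#2: not dominated (best build time).
#3: not dominated.
#4: dominated by #2 (build time 1≤4, operating cost 12≤39, daily riders 90≥53).
#5: dominated by #2 (build time 1≤4, operating cost 12≤42, daily riders 90≥8).
#6: dominated by #2 (build time 1≤2, operating cost 12≤56, daily riders 90≥10).
#7: not dominated (best daily riders).
#8: dominated by #2 (build time 1≤10, operating cost 12≤36, daily riders 90≥47).
#9: dominated by #2 (build time 1≤6, operating cost 12≤12, daily riders 90≥82).
#10: dominated by #2 (build time 1≤7, operating cost 12≤30, daily riders 90≥17).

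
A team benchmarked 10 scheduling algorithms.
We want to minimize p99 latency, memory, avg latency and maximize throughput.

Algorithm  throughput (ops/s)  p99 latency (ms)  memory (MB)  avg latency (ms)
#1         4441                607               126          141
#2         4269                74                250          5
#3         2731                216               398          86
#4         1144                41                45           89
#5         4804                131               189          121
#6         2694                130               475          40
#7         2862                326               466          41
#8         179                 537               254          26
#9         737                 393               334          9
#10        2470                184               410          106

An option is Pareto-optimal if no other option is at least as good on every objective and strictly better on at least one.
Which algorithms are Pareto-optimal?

#1: not dominated.
#2: not dominated (best avg latency).
#3: dominated by #2 (throughput 4269≥2731, p99 latency 74≤216, memory 250≤398, avg latency 5≤86).
#4: not dominated (best p99 latency).
#5: not dominated (best throughput).
#6: dominated by #2 (throughput 4269≥2694, p99 latency 74≤130, memory 250≤475, avg latency 5≤40).
#7: dominated by #2 (throughput 4269≥2862, p99 latency 74≤326, memory 250≤466, avg latency 5≤41).
#8: dominated by #2 (throughput 4269≥179, p99 latency 74≤537, memory 250≤254, avg latency 5≤26).
#9: dominated by #2 (throughput 4269≥737, p99 latency 74≤393, memory 250≤334, avg latency 5≤9).
#10: dominated by #2 (throughput 4269≥2470, p99 latency 74≤184, memory 250≤410, avg latency 5≤106).

#1, #2, #4, #5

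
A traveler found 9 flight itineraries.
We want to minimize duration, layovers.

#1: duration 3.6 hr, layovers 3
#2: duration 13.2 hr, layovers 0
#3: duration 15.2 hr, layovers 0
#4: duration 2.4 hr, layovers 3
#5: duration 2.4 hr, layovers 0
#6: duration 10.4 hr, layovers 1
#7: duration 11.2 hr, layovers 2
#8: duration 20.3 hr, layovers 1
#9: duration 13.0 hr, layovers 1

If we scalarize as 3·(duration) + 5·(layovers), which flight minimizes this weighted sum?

#1: 3·3.6 + 5·3 = 25.8
#2: 3·13.2 + 5·0 = 39.6
#3: 3·15.2 + 5·0 = 45.6
#4: 3·2.4 + 5·3 = 22.2
#5: 3·2.4 + 5·0 = 7.2
#6: 3·10.4 + 5·1 = 36.2
#7: 3·11.2 + 5·2 = 43.6
#8: 3·20.3 + 5·1 = 65.9
#9: 3·13.0 + 5·1 = 44.0
Lowest: #5 at 7.2.

#5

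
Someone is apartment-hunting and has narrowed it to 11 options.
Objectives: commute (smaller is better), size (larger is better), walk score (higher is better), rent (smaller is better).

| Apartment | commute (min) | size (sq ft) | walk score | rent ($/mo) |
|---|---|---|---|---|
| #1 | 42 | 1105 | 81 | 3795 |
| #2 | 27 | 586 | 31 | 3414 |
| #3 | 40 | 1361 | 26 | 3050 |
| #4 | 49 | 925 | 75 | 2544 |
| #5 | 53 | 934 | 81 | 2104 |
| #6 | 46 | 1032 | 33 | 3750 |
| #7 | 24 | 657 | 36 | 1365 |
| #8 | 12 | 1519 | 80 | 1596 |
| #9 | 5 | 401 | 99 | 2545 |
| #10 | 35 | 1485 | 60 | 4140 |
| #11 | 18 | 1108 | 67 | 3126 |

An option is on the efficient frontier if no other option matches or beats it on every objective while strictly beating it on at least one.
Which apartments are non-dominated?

#1, #5, #7, #8, #9

#1: not dominated.
#2: dominated by #7 (commute 24≤27, size 657≥586, walk score 36≥31, rent 1365≤3414).
#3: dominated by #8 (commute 12≤40, size 1519≥1361, walk score 80≥26, rent 1596≤3050).
#4: dominated by #8 (commute 12≤49, size 1519≥925, walk score 80≥75, rent 1596≤2544).
#5: not dominated.
#6: dominated by #8 (commute 12≤46, size 1519≥1032, walk score 80≥33, rent 1596≤3750).
#7: not dominated (best rent).
#8: not dominated (best size).
#9: not dominated (best commute).
#10: dominated by #8 (commute 12≤35, size 1519≥1485, walk score 80≥60, rent 1596≤4140).
#11: dominated by #8 (commute 12≤18, size 1519≥1108, walk score 80≥67, rent 1596≤3126).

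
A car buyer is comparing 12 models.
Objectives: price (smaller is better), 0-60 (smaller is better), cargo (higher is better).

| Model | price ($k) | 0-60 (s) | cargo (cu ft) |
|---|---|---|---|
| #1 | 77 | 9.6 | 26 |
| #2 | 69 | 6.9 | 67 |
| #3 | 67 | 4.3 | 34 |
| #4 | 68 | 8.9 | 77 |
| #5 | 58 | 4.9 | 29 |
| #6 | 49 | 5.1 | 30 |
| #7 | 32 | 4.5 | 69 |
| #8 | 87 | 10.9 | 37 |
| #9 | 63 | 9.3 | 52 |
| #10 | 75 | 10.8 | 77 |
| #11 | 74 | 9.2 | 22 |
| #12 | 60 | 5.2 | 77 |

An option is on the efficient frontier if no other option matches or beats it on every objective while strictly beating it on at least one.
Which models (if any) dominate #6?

#7: price 32≤49, 0-60 4.5≤5.1, cargo 69≥30 — dominates #6.
Others (#1, #2, #3, #4, #5, #8, #9, #10, #11, #12) are each worse than #6 on at least one objective.

#7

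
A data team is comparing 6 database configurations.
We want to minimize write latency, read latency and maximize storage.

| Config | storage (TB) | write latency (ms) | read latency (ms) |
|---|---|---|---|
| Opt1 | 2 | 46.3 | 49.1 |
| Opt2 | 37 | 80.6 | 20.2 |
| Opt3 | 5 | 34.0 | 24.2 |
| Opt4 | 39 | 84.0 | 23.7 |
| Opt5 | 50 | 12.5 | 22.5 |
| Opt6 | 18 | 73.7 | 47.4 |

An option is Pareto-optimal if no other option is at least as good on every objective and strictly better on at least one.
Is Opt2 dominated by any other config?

Opt1: worse on storage (2 vs 37).
Opt3: worse on storage (5 vs 37).
Opt4: worse on write latency (84.0 vs 80.6).
Opt5: worse on read latency (22.5 vs 20.2).
Opt6: worse on storage (18 vs 37).
No option is at least as good as Opt2 on every objective and strictly better on one.

No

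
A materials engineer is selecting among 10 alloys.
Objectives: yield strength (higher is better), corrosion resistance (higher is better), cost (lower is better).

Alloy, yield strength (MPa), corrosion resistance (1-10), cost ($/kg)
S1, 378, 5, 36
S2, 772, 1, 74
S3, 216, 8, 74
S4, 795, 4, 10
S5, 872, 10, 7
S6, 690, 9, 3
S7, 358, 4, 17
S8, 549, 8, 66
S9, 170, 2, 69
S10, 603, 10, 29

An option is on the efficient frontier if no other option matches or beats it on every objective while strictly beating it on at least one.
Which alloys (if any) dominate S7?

S4: yield strength 795≥358, corrosion resistance 4≥4, cost 10≤17 — dominates S7.
S5: yield strength 872≥358, corrosion resistance 10≥4, cost 7≤17 — dominates S7.
S6: yield strength 690≥358, corrosion resistance 9≥4, cost 3≤17 — dominates S7.
Others (S1, S2, S3, S8, S9, S10) are each worse than S7 on at least one objective.

S4, S5, S6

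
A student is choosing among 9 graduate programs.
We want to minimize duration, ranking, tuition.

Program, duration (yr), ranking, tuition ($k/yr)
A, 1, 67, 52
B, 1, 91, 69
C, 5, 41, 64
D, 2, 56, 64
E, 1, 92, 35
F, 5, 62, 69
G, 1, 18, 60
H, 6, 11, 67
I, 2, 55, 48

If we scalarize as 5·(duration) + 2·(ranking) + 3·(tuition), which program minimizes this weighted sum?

G

A: 5·1 + 2·67 + 3·52 = 295
B: 5·1 + 2·91 + 3·69 = 394
C: 5·5 + 2·41 + 3·64 = 299
D: 5·2 + 2·56 + 3·64 = 314
E: 5·1 + 2·92 + 3·35 = 294
F: 5·5 + 2·62 + 3·69 = 356
G: 5·1 + 2·18 + 3·60 = 221
H: 5·6 + 2·11 + 3·67 = 253
I: 5·2 + 2·55 + 3·48 = 264
Lowest: G at 221.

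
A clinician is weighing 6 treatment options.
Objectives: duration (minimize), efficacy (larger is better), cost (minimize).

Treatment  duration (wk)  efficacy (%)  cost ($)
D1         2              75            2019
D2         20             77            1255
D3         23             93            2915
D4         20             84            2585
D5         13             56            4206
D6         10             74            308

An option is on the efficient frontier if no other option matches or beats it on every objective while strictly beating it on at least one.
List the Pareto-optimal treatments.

D1: not dominated (best duration).
D2: not dominated.
D3: not dominated (best efficacy).
D4: not dominated.
D5: dominated by D1 (duration 2≤13, efficacy 75≥56, cost 2019≤4206).
D6: not dominated (best cost).

D1, D2, D3, D4, D6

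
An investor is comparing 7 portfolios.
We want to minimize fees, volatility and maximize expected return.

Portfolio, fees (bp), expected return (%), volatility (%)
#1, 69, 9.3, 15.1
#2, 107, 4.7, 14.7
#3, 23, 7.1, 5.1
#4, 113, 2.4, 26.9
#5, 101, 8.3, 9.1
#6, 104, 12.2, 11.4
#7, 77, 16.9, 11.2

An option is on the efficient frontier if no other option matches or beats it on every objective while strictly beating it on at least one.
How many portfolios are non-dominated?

4

#1: not dominated.
#2: dominated by #3 (fees 23≤107, expected return 7.1≥4.7, volatility 5.1≤14.7).
#3: not dominated (best fees).
#4: dominated by #1 (fees 69≤113, expected return 9.3≥2.4, volatility 15.1≤26.9).
#5: not dominated.
#6: dominated by #7 (fees 77≤104, expected return 16.9≥12.2, volatility 11.2≤11.4).
#7: not dominated (best expected return).
Pareto-optimal: #1, #3, #5, #7 → 4.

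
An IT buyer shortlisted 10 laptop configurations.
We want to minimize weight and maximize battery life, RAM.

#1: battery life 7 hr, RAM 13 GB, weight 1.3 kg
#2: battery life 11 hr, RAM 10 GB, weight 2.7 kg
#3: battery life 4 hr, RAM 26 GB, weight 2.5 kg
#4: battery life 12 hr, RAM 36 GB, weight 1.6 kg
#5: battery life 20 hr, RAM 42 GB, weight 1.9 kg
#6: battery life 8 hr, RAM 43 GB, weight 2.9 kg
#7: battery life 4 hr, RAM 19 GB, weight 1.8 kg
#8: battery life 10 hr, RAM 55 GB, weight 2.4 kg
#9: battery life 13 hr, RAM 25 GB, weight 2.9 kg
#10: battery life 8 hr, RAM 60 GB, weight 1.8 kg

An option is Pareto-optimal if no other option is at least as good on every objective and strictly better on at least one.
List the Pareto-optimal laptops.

#1, #4, #5, #8, #10

#1: not dominated (best weight).
#2: dominated by #4 (battery life 12≥11, RAM 36≥10, weight 1.6≤2.7).
#3: dominated by #4 (battery life 12≥4, RAM 36≥26, weight 1.6≤2.5).
#4: not dominated.
#5: not dominated (best battery life).
#6: dominated by #8 (battery life 10≥8, RAM 55≥43, weight 2.4≤2.9).
#7: dominated by #4 (battery life 12≥4, RAM 36≥19, weight 1.6≤1.8).
#8: not dominated.
#9: dominated by #5 (battery life 20≥13, RAM 42≥25, weight 1.9≤2.9).
#10: not dominated (best RAM).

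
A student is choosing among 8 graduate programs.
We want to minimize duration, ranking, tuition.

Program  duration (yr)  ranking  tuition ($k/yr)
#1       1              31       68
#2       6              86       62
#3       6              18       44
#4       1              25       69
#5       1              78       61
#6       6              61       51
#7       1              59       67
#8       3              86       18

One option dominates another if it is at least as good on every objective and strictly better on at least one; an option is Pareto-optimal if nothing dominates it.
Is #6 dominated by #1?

No

#1 vs #6: #1 is worse on tuition (68 vs 51), so it does not dominate #6.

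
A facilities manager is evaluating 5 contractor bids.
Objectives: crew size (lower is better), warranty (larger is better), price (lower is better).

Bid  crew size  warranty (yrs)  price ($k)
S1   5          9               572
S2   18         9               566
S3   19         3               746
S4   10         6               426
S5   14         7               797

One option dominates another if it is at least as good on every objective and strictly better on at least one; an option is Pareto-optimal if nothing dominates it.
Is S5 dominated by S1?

S1 vs S5: crew size 5≤14, warranty 9≥7, price 572≤797 — S1 is at least as good on every objective with at least one strict improvement.

Yes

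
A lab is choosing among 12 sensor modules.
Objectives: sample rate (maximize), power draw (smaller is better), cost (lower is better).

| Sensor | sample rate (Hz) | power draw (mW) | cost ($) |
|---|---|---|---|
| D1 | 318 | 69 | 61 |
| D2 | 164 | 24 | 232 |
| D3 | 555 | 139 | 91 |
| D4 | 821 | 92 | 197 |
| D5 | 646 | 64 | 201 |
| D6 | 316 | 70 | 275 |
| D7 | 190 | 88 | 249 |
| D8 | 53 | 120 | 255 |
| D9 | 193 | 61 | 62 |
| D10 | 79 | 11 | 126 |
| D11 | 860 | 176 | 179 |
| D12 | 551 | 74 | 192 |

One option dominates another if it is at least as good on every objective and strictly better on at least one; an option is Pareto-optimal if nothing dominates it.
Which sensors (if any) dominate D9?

D1: worse on power draw (69 vs 61).
D2: worse on sample rate (164 vs 193).
D3: worse on power draw (139 vs 61).
D4: worse on power draw (92 vs 61).
D5: worse on power draw (64 vs 61).
D6: worse on power draw (70 vs 61).
D7: worse on sample rate (190 vs 193).
D8: worse on sample rate (53 vs 193).
D10: worse on sample rate (79 vs 193).
D11: worse on power draw (176 vs 61).
D12: worse on power draw (74 vs 61).
No option dominates D9.

none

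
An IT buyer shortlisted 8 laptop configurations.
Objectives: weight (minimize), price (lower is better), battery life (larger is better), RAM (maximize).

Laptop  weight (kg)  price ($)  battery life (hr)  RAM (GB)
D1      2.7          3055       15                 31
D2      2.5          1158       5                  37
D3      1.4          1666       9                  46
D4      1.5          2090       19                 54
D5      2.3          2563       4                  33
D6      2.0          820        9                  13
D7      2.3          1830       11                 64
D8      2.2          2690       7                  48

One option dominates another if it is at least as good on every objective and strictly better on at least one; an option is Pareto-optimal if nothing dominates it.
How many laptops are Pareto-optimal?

5

D1: dominated by D4 (weight 1.5≤2.7, price 2090≤3055, battery life 19≥15, RAM 54≥31).
D2: not dominated.
D3: not dominated (best weight).
D4: not dominated (best battery life).
D5: dominated by D3 (weight 1.4≤2.3, price 1666≤2563, battery life 9≥4, RAM 46≥33).
D6: not dominated (best price).
D7: not dominated (best RAM).
D8: dominated by D4 (weight 1.5≤2.2, price 2090≤2690, battery life 19≥7, RAM 54≥48).
Pareto-optimal: D2, D3, D4, D6, D7 → 5.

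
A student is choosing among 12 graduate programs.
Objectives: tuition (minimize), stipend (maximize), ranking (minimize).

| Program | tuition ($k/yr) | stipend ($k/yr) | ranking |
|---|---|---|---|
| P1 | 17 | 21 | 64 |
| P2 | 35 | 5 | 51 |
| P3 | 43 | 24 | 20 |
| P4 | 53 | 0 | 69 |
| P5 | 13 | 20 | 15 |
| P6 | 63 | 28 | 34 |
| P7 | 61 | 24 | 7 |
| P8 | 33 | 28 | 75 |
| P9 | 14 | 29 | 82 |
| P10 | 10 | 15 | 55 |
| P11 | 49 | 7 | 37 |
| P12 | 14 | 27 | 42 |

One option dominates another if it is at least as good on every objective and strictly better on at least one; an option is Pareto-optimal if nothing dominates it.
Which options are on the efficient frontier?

P3, P5, P6, P7, P8, P9, P10, P12

P1: dominated by P12 (tuition 14≤17, stipend 27≥21, ranking 42≤64).
P2: dominated by P5 (tuition 13≤35, stipend 20≥5, ranking 15≤51).
P3: not dominated.
P4: dominated by P1 (tuition 17≤53, stipend 21≥0, ranking 64≤69).
P5: not dominated.
P6: not dominated.
P7: not dominated (best ranking).
P8: not dominated.
P9: not dominated (best stipend).
P10: not dominated (best tuition).
P11: dominated by P3 (tuition 43≤49, stipend 24≥7, ranking 20≤37).
P12: not dominated.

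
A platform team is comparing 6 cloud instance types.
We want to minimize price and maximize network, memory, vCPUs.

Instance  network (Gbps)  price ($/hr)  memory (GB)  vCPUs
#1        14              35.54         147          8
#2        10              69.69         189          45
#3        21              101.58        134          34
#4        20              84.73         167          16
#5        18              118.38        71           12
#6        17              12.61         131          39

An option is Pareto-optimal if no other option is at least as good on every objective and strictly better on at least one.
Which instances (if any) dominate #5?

#3: network 21≥18, price 101.58≤118.38, memory 134≥71, vCPUs 34≥12 — dominates #5.
#4: network 20≥18, price 84.73≤118.38, memory 167≥71, vCPUs 16≥12 — dominates #5.
Others (#1, #2, #6) are each worse than #5 on at least one objective.

#3, #4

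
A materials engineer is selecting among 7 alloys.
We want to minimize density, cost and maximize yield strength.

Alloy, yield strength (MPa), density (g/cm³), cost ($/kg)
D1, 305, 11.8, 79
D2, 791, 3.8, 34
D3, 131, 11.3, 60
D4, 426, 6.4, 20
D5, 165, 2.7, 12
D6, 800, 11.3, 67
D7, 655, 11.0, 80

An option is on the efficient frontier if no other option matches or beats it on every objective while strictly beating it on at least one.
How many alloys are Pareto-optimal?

D1: dominated by D2 (yield strength 791≥305, density 3.8≤11.8, cost 34≤79).
D2: not dominated.
D3: dominated by D2 (yield strength 791≥131, density 3.8≤11.3, cost 34≤60).
D4: not dominated.
D5: not dominated (best density).
D6: not dominated (best yield strength).
D7: dominated by D2 (yield strength 791≥655, density 3.8≤11.0, cost 34≤80).
Pareto-optimal: D2, D4, D5, D6 → 4.

4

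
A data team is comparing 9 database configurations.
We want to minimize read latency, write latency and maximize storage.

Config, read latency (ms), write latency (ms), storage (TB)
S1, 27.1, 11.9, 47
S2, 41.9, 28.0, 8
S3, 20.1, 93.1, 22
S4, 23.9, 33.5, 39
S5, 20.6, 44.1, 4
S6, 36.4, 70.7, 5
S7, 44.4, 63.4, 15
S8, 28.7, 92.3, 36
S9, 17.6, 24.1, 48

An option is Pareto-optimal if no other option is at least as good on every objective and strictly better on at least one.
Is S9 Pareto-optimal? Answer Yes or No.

S1: worse on read latency (27.1 vs 17.6).
S2: worse on read latency (41.9 vs 17.6).
S3: worse on read latency (20.1 vs 17.6).
S4: worse on read latency (23.9 vs 17.6).
S5: worse on read latency (20.6 vs 17.6).
S6: worse on read latency (36.4 vs 17.6).
S7: worse on read latency (44.4 vs 17.6).
S8: worse on read latency (28.7 vs 17.6).
No option is at least as good as S9 on every objective and strictly better on one.

Yes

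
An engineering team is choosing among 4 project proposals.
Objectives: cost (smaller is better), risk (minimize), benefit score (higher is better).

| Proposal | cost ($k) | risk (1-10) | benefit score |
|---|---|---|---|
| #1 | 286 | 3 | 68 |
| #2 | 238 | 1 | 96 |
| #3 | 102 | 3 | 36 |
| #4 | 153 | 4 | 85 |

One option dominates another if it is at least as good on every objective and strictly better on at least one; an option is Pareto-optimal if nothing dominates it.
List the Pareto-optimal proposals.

#2, #3, #4

#1: dominated by #2 (cost 238≤286, risk 1≤3, benefit score 96≥68).
#2: not dominated (best risk).
#3: not dominated (best cost).
#4: not dominated.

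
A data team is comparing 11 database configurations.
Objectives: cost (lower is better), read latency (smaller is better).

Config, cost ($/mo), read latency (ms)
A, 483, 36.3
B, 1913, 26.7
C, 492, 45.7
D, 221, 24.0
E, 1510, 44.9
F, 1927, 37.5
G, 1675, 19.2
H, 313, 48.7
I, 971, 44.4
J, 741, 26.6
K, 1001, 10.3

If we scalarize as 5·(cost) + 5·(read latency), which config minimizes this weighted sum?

A: 5·483 + 5·36.3 = 2596.5
B: 5·1913 + 5·26.7 = 9698.5
C: 5·492 + 5·45.7 = 2688.5
D: 5·221 + 5·24.0 = 1225.0
E: 5·1510 + 5·44.9 = 7774.5
F: 5·1927 + 5·37.5 = 9822.5
G: 5·1675 + 5·19.2 = 8471.0
H: 5·313 + 5·48.7 = 1808.5
I: 5·971 + 5·44.4 = 5077.0
J: 5·741 + 5·26.6 = 3838.0
K: 5·1001 + 5·10.3 = 5056.5
Lowest: D at 1225.0.

D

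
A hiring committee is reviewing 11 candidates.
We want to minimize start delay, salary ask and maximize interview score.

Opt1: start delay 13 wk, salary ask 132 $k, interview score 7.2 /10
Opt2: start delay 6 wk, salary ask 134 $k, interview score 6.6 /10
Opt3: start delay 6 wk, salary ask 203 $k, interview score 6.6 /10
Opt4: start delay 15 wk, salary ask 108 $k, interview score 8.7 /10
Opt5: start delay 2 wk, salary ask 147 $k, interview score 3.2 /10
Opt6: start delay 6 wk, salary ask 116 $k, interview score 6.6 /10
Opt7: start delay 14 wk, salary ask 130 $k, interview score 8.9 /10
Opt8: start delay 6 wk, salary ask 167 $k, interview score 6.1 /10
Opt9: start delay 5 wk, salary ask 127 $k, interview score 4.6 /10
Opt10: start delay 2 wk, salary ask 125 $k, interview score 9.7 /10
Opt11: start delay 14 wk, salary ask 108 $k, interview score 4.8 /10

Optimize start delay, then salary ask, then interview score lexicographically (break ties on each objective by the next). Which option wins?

Opt10

First minimize start delay: best is 2, kept {Opt5, Opt10}.
Then minimize salary ask: best is 125, kept {Opt10}.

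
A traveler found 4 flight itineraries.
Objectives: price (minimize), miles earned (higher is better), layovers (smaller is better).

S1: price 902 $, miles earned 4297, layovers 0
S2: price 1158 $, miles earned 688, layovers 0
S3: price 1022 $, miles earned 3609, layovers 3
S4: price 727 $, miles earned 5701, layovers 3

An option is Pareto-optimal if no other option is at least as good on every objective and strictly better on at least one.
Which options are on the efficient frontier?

S1: not dominated.
S2: dominated by S1 (price 902≤1158, miles earned 4297≥688, layovers 0≤0).
S3: dominated by S1 (price 902≤1022, miles earned 4297≥3609, layovers 0≤3).
S4: not dominated (best price).

S1, S4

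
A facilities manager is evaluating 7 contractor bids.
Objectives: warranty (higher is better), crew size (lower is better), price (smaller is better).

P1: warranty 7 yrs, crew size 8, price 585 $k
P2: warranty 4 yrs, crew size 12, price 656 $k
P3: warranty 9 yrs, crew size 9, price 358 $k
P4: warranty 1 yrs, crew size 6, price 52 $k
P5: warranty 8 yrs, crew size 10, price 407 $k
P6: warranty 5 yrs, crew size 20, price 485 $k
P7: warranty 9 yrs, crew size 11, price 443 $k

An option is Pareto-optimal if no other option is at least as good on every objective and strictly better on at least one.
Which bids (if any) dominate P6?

P3, P5, P7

P3: warranty 9≥5, crew size 9≤20, price 358≤485 — dominates P6.
P5: warranty 8≥5, crew size 10≤20, price 407≤485 — dominates P6.
P7: warranty 9≥5, crew size 11≤20, price 443≤485 — dominates P6.
Others (P1, P2, P4) are each worse than P6 on at least one objective.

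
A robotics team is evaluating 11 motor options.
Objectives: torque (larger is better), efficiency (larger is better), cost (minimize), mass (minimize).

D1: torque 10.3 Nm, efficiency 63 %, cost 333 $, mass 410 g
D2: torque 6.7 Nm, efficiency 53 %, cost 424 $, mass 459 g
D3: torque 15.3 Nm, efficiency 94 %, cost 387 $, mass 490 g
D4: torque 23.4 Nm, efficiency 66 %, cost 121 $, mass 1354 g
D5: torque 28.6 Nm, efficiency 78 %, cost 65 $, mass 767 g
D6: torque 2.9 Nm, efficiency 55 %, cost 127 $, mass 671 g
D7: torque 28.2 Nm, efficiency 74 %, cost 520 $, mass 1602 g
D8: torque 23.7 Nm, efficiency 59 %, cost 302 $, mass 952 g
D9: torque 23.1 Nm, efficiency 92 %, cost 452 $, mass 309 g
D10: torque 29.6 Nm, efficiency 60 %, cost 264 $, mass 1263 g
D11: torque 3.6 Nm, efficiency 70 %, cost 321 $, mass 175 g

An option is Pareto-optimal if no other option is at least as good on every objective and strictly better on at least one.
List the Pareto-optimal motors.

D1, D3, D5, D6, D9, D10, D11

D1: not dominated.
D2: dominated by D1 (torque 10.3≥6.7, efficiency 63≥53, cost 333≤424, mass 410≤459).
D3: not dominated (best efficiency).
D4: dominated by D5 (torque 28.6≥23.4, efficiency 78≥66, cost 65≤121, mass 767≤1354).
D5: not dominated (best cost).
D6: not dominated.
D7: dominated by D5 (torque 28.6≥28.2, efficiency 78≥74, cost 65≤520, mass 767≤1602).
D8: dominated by D5 (torque 28.6≥23.7, efficiency 78≥59, cost 65≤302, mass 767≤952).
D9: not dominated.
D10: not dominated (best torque).
D11: not dominated (best mass).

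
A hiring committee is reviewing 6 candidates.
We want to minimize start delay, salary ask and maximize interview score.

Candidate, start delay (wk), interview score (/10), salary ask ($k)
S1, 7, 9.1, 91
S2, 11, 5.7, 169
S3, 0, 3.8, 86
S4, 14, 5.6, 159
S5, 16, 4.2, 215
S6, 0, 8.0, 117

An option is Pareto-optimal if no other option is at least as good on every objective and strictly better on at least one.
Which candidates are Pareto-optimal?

S1, S3, S6

S1: not dominated (best interview score).
S2: dominated by S1 (start delay 7≤11, interview score 9.1≥5.7, salary ask 91≤169).
S3: not dominated (best salary ask).
S4: dominated by S1 (start delay 7≤14, interview score 9.1≥5.6, salary ask 91≤159).
S5: dominated by S1 (start delay 7≤16, interview score 9.1≥4.2, salary ask 91≤215).
S6: not dominated.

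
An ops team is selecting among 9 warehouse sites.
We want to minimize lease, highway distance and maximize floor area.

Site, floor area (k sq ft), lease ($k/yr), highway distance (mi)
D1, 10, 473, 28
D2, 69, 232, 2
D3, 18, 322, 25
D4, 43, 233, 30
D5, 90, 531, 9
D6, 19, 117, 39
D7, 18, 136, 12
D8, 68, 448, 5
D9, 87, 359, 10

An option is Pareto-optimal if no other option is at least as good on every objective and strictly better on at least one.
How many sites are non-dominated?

5

D1: dominated by D2 (floor area 69≥10, lease 232≤473, highway distance 2≤28).
D2: not dominated (best highway distance).
D3: dominated by D2 (floor area 69≥18, lease 232≤322, highway distance 2≤25).
D4: dominated by D2 (floor area 69≥43, lease 232≤233, highway distance 2≤30).
D5: not dominated (best floor area).
D6: not dominated (best lease).
D7: not dominated.
D8: dominated by D2 (floor area 69≥68, lease 232≤448, highway distance 2≤5).
D9: not dominated.
Pareto-optimal: D2, D5, D6, D7, D9 → 5.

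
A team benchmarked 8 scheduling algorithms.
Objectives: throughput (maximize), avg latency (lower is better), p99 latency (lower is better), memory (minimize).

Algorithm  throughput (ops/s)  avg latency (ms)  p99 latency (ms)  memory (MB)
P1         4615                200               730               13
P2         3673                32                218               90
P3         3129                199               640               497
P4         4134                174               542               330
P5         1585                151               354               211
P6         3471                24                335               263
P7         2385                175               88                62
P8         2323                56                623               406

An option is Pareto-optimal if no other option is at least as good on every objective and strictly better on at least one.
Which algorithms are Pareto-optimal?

P1, P2, P4, P6, P7

P1: not dominated (best throughput).
P2: not dominated.
P3: dominated by P2 (throughput 3673≥3129, avg latency 32≤199, p99 latency 218≤640, memory 90≤497).
P4: not dominated.
P5: dominated by P2 (throughput 3673≥1585, avg latency 32≤151, p99 latency 218≤354, memory 90≤211).
P6: not dominated (best avg latency).
P7: not dominated (best p99 latency).
P8: dominated by P2 (throughput 3673≥2323, avg latency 32≤56, p99 latency 218≤623, memory 90≤406).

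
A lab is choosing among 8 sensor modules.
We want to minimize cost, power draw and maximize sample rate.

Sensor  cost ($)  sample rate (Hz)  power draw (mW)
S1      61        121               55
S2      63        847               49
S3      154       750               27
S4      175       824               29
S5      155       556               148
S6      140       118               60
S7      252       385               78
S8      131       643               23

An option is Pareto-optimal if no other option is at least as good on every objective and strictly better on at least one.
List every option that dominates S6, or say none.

S1: cost 61≤140, sample rate 121≥118, power draw 55≤60 — dominates S6.
S2: cost 63≤140, sample rate 847≥118, power draw 49≤60 — dominates S6.
S8: cost 131≤140, sample rate 643≥118, power draw 23≤60 — dominates S6.
Others (S3, S4, S5, S7) are each worse than S6 on at least one objective.

S1, S2, S8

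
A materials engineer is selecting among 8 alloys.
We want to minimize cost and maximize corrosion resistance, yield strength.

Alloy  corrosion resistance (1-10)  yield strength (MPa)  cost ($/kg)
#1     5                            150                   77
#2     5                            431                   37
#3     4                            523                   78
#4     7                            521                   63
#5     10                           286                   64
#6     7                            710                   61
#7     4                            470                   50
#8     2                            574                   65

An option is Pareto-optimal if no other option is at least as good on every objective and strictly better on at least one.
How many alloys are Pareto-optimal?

4

#1: dominated by #2 (corrosion resistance 5≥5, yield strength 431≥150, cost 37≤77).
#2: not dominated (best cost).
#3: dominated by #6 (corrosion resistance 7≥4, yield strength 710≥523, cost 61≤78).
#4: dominated by #6 (corrosion resistance 7≥7, yield strength 710≥521, cost 61≤63).
#5: not dominated (best corrosion resistance).
#6: not dominated (best yield strength).
#7: not dominated.
#8: dominated by #6 (corrosion resistance 7≥2, yield strength 710≥574, cost 61≤65).
Pareto-optimal: #2, #5, #6, #7 → 4.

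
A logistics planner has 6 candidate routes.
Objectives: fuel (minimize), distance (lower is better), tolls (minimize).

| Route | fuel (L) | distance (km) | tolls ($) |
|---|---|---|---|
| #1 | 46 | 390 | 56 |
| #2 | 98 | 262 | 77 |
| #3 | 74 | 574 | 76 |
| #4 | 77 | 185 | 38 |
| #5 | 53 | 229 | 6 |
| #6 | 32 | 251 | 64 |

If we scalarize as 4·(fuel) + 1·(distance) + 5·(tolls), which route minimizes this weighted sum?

#5

#1: 4·46 + 1·390 + 5·56 = 854
#2: 4·98 + 1·262 + 5·77 = 1039
#3: 4·74 + 1·574 + 5·76 = 1250
#4: 4·77 + 1·185 + 5·38 = 683
#5: 4·53 + 1·229 + 5·6 = 471
#6: 4·32 + 1·251 + 5·64 = 699
Lowest: #5 at 471.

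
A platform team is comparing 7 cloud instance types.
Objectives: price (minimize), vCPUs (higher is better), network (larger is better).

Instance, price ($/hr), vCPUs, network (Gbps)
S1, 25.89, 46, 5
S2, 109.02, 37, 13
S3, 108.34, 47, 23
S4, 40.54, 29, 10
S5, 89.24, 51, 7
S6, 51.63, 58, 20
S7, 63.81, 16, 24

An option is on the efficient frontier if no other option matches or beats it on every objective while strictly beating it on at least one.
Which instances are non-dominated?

S1, S3, S4, S6, S7

S1: not dominated (best price).
S2: dominated by S3 (price 108.34≤109.02, vCPUs 47≥37, network 23≥13).
S3: not dominated.
S4: not dominated.
S5: dominated by S6 (price 51.63≤89.24, vCPUs 58≥51, network 20≥7).
S6: not dominated (best vCPUs).
S7: not dominated (best network).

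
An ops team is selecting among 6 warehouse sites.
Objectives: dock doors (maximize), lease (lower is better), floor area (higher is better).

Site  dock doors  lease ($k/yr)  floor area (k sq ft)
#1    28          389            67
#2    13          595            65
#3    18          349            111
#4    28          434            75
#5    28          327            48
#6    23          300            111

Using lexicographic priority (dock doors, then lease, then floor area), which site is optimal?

First maximize dock doors: best is 28, kept {#1, #4, #5}.
Then minimize lease: best is 327, kept {#5}.

#5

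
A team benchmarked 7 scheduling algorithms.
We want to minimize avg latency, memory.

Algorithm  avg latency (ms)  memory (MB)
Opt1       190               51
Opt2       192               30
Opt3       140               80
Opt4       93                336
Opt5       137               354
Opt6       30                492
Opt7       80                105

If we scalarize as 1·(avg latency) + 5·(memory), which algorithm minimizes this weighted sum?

Opt1: 1·190 + 5·51 = 445
Opt2: 1·192 + 5·30 = 342
Opt3: 1·140 + 5·80 = 540
Opt4: 1·93 + 5·336 = 1773
Opt5: 1·137 + 5·354 = 1907
Opt6: 1·30 + 5·492 = 2490
Opt7: 1·80 + 5·105 = 605
Lowest: Opt2 at 342.

Opt2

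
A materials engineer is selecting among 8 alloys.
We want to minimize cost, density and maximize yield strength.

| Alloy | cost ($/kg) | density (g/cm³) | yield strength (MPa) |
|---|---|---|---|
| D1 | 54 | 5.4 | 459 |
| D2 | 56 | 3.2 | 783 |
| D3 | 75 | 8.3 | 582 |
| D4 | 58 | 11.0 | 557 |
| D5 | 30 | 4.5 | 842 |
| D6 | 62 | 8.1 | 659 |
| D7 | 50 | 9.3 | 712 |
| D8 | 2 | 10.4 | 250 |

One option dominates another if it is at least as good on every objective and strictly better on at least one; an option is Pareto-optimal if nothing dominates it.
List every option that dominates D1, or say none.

D5: cost 30≤54, density 4.5≤5.4, yield strength 842≥459 — dominates D1.
Others (D2, D3, D4, D6, D7, D8) are each worse than D1 on at least one objective.

D5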